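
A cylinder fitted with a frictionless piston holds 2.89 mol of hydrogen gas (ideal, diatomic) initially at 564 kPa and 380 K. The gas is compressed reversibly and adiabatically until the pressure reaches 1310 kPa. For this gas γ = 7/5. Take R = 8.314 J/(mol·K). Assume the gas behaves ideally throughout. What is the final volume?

V₁ = nRT₁/P₁ = 2.89×8.314×380/564 = 16.2 L.
Adiabatic: T₂/T₁ = (P₂/P₁)^((γ−1)/γ) ⇒ T₂ = 380×(2.32)^0.286 = 483 K; V₂ = 8.87 L.

8.87 L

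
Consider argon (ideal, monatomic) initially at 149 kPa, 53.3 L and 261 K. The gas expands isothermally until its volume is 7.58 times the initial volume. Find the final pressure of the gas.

19.7 kPa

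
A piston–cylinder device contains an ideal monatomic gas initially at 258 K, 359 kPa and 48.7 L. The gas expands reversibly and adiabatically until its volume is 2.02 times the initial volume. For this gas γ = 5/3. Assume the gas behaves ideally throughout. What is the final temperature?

161 K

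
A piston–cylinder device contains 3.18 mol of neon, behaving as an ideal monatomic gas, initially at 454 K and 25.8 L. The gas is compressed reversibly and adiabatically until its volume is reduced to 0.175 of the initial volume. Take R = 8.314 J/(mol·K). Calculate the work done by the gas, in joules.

P₁ = nRT₁/V₁ = 3.18×8.314×454/25.8 = 465 kPa.
Adiabatic: TV^(γ−1) = const ⇒ T₂ = 454×(5.71)^0.667 = 1450 K; PV^γ = const ⇒ P₂ = 8500 kPa.
ΔU = nCvΔT = 3.18×12.5×(1450−454) = 39500 J.
Q = 0 for an adiabatic process, so W = −ΔU = -39500 J.

-39500 J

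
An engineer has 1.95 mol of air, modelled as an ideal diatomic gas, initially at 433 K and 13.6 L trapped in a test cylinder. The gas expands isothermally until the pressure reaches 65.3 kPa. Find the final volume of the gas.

P₁ = nRT₁/V₁ = 1.95×8.314×433/13.6 = 516 kPa.
Isothermal: T stays 433 K; PV = const ⇒ V₂ = 108 L, P₂ = 65.3 kPa.

108 L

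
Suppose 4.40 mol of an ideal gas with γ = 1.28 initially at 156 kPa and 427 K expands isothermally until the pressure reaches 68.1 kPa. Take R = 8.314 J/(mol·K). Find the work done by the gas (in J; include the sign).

V₁ = nRT₁/P₁ = 4.40×8.314×427/156 = 100 L.
Isothermal: T stays 427 K; PV = const ⇒ V₂ = 229 L, P₂ = 68.1 kPa.
W = nRT ln(V₂/V₁) = 4.40×8.314×427×ln(2.29) = 12900 J.

12900 J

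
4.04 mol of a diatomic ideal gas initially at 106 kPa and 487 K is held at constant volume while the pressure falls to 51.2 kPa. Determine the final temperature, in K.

V₁ = nRT₁/P₁ = 4.04×8.314×487/106 = 154 L.
Isochoric: V stays 154 L; P/T = const ⇒ T₂ = 235 K, P₂ = 51.2 kPa.

235 K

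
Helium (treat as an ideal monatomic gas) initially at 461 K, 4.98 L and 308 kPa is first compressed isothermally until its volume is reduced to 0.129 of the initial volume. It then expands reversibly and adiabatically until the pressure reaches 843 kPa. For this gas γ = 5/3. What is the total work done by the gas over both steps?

n = P₁V₁/(RT₁) = 308×4.98/(8.314×461) = 0.400 mol.
Step 1 — Isothermal: T stays 461 K; PV = const ⇒ V₂ = 0.642 L, P₂ = 2390 kPa.
ΔU = 0 (ideal gas, T constant).
W = nRT ln(V₂/V₁) = 0.400×8.314×461×ln(0.129) = -3140 J.
Q = ΔU + W = -3140 J.
State after step 1: P = 2390 kPa, V = 0.642 L, T = 461 K.
Step 2 — Adiabatic: T₂/T₁ = (P₂/P₁)^((γ−1)/γ) ⇒ T₂ = 461×(0.353)^0.400 = 304 K; V₂ = 1.20 L.
ΔU = nCvΔT = 0.400×12.5×(304−461) = -784 J.
Q = 0 for an adiabatic process, so W = −ΔU = 784 J.
Net over both steps: W = -2360 J, Q = -3140 J, ΔU = -784 J.

-2360 J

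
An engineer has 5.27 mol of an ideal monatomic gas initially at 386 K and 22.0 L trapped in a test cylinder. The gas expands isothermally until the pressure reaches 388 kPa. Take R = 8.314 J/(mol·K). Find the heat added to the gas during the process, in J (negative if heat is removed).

P₁ = nRT₁/V₁ = 5.27×8.314×386/22.0 = 769 kPa.
Isothermal: T stays 386 K; PV = const ⇒ V₂ = 43.6 L, P₂ = 388 kPa.
ΔU = 0 (ideal gas, T constant).
W = nRT ln(V₂/V₁) = 5.27×8.314×386×ln(1.98) = 11600 J.
Q = ΔU + W = 11600 J.

11600 J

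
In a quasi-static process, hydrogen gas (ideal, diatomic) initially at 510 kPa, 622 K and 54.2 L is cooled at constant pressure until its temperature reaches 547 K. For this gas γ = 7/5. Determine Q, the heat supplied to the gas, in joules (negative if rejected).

-11700 J

n = P₁V₁/(RT₁) = 510×54.2/(8.314×622) = 5.35 mol.
Isobaric: P stays 510 kPa; V/T = const ⇒ T₂ = 547 K, V₂ = 47.7 L.
W = PΔV = 510×(47.7−54.2) kPa·L = -3330 J.
ΔU = nCvΔT = 5.35×20.8×(547−622) = -8330 J.
Q = ΔU + W = nCpΔT = -11700 J.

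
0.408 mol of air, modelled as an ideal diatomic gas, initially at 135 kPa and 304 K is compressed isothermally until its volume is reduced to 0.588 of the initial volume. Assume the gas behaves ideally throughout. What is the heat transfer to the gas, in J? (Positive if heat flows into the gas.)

-548 J

V₁ = nRT₁/P₁ = 0.408×8.314×304/135 = 7.64 L.
Isothermal: T stays 304 K; PV = const ⇒ V₂ = 4.49 L, P₂ = 230 kPa.
ΔU = 0 (ideal gas, T constant).
W = nRT ln(V₂/V₁) = 0.408×8.314×304×ln(0.588) = -548 J.
Q = ΔU + W = -548 J.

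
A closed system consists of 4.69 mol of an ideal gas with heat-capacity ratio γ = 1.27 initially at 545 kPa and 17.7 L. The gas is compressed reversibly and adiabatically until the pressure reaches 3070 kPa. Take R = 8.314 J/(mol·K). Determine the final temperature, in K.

357 K

T₁ = P₁V₁/(nR) = 545×17.7/(4.69×8.314) = 247 K.
Adiabatic: T₂/T₁ = (P₂/P₁)^((γ−1)/γ) ⇒ T₂ = 247×(5.63)^0.213 = 357 K; V₂ = 4.54 L.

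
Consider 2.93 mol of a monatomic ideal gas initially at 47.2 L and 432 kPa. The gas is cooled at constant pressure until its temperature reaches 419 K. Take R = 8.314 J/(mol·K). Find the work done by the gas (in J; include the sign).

T₁ = P₁V₁/(nR) = 432×47.2/(2.93×8.314) = 837 K.
Isobaric: P stays 432 kPa; V/T = const ⇒ T₂ = 419 K, V₂ = 23.6 L.
W = PΔV = 432×(23.6−47.2) kPa·L = -10200 J.

-10200 J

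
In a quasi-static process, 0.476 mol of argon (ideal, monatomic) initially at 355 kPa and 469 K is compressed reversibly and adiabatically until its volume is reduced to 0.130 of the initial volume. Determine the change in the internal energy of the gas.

V₁ = nRT₁/P₁ = 0.476×8.314×469/355 = 5.23 L.
Adiabatic: TV^(γ−1) = const ⇒ T₂ = 469×(7.69)^0.667 = 1830 K; PV^γ = const ⇒ P₂ = 10600 kPa.
For an ideal gas ΔU = nCvΔT with Cv = (3/2)R = 12.5 J/(mol·K).
ΔU = 0.476×12.5×(1830−469) = 8060 J.

8060 J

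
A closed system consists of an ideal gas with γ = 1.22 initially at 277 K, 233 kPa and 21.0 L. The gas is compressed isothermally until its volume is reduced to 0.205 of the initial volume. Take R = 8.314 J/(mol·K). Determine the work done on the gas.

n = P₁V₁/(RT₁) = 233×21.0/(8.314×277) = 2.12 mol.
Isothermal: T stays 277 K; PV = const ⇒ V₂ = 4.30 L, P₂ = 1140 kPa.
W = nRT ln(V₂/V₁) = 2.12×8.314×277×ln(0.205) = -7750 J.
Work done on the gas = −W_by = 7750 J.

7750 J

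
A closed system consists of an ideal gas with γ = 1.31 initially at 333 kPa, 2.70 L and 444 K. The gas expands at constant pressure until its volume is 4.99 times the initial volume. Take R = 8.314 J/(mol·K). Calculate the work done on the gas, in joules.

n = P₁V₁/(RT₁) = 333×2.70/(8.314×444) = 0.244 mol.
Isobaric: P stays 333 kPa; V/T = const ⇒ T₂ = 2220 K, V₂ = 13.5 L.
W = PΔV = 333×(13.5−2.70) kPa·L = 3590 J.
Work done on the gas = −W_by = -3590 J.

-3590 J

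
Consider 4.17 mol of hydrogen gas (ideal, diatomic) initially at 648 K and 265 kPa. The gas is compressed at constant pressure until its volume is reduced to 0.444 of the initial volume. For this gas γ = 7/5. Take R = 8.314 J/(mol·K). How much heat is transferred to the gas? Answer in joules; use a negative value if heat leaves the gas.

-43700 J

V₁ = nRT₁/P₁ = 4.17×8.314×648/265 = 84.8 L.
Isobaric: P stays 265 kPa; V/T = const ⇒ T₂ = 288 K, V₂ = 37.6 L.
W = PΔV = 265×(37.6−84.8) kPa·L = -12500 J.
ΔU = nCvΔT = 4.17×20.8×(288−648) = -31200 J.
Q = ΔU + W = nCpΔT = -43700 J.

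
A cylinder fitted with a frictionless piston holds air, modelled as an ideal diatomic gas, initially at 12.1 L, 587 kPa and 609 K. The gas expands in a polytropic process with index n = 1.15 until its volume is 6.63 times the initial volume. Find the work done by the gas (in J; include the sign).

n = P₁V₁/(RT₁) = 587×12.1/(8.314×609) = 1.40 mol.
Polytropic n=1.15: T₂ = T₁(V₁/V₂)^(n−1) = 609×(0.151)^0.15 = 459 K; P₂ = P₁(V₁/V₂)^n = 66.7 kPa.
W = (P₁V₁−P₂V₂)/(n−1) = (587×12.1−66.7×80.2)/0.15 = 11700 J.

11700 J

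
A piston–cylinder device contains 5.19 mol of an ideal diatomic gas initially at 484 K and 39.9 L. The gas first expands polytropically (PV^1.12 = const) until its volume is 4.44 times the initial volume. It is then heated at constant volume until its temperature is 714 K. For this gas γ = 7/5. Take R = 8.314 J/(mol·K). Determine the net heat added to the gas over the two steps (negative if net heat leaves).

53300 J

P₁ = nRT₁/V₁ = 5.19×8.314×484/39.9 = 523 kPa.
Step 1 — Polytropic n=1.12: T₂ = T₁(V₁/V₂)^(n−1) = 484×(0.225)^0.12 = 405 K; P₂ = P₁(V₁/V₂)^n = 98.6 kPa.
W = (P₁V₁−P₂V₂)/(n−1) = (523×39.9−98.6×177)/0.12 = 28500 J.
ΔU = nCvΔT = 5.19×20.8×(405−484) = -8550 J.
Q = ΔU + W = 20000 J.
State after step 1: P = 98.6 kPa, V = 177 L, T = 405 K.
Step 2 — Isochoric: V stays 177 L; P/T = const ⇒ T₂ = 714 K, P₂ = 174 kPa.
W = 0 (no volume change).
ΔU = nCvΔT = 5.19×20.8×(714−405) = 33400 J.
Q = ΔU = 33400 J.
Net over both steps: W = 28500 J, Q = 53300 J, ΔU = 24800 J.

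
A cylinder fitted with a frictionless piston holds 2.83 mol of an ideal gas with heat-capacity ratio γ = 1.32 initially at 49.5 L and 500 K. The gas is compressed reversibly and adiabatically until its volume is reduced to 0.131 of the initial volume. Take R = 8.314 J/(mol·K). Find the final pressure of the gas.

3480 kPa

P₁ = nRT₁/V₁ = 2.83×8.314×500/49.5 = 238 kPa.
Adiabatic: TV^(γ−1) = const ⇒ T₂ = 500×(7.63)^0.320 = 958 K; PV^γ = const ⇒ P₂ = 3480 kPa.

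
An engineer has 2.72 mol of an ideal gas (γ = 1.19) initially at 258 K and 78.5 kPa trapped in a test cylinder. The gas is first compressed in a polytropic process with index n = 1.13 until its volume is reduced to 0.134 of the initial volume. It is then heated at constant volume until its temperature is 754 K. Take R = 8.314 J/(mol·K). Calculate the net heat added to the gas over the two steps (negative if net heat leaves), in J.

45600 J

V₁ = nRT₁/P₁ = 2.72×8.314×258/78.5 = 74.3 L.
Step 1 — Polytropic n=1.13: T₂ = T₁(V₁/V₂)^(n−1) = 258×(7.46)^0.13 = 335 K; P₂ = P₁(V₁/V₂)^n = 761 kPa.
W = (P₁V₁−P₂V₂)/(n−1) = (78.5×74.3−761×9.96)/0.13 = -13400 J.
ΔU = nCvΔT = 2.72×43.8×(335−258) = 9170 J.
Q = ΔU + W = -4230 J.
State after step 1: P = 761 kPa, V = 9.96 L, T = 335 K.
Step 2 — Isochoric: V stays 9.96 L; P/T = const ⇒ T₂ = 754 K, P₂ = 1710 kPa.
W = 0 (no volume change).
ΔU = nCvΔT = 2.72×43.8×(754−335) = 49900 J.
Q = ΔU = 49900 J.
Net over both steps: W = -13400 J, Q = 45600 J, ΔU = 59000 J.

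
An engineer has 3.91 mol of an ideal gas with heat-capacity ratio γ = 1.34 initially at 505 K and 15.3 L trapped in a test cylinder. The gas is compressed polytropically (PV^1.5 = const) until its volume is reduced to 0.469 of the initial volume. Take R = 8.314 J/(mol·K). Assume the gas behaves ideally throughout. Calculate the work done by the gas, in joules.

P₁ = nRT₁/V₁ = 3.91×8.314×505/15.3 = 1070 kPa.
Polytropic n=1.5: T₂ = T₁(V₁/V₂)^(n−1) = 505×(2.13)^0.50 = 737 K; P₂ = P₁(V₁/V₂)^n = 3340 kPa.
W = (P₁V₁−P₂V₂)/(n−1) = (1070×15.3−3340×7.18)/0.50 = -15100 J.

-15100 J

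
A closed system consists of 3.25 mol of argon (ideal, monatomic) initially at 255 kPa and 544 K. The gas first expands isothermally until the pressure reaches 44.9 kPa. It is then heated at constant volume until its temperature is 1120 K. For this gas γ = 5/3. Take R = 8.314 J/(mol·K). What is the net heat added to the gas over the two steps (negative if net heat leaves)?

V₁ = nRT₁/P₁ = 3.25×8.314×544/255 = 57.6 L.
Step 1 — Isothermal: T stays 544 K; PV = const ⇒ V₂ = 327 L, P₂ = 44.9 kPa.
ΔU = 0 (ideal gas, T constant).
W = nRT ln(V₂/V₁) = 3.25×8.314×544×ln(5.68) = 25500 J.
Q = ΔU + W = 25500 J.
State after step 1: P = 44.9 kPa, V = 327 L, T = 544 K.
Step 2 — Isochoric: V stays 327 L; P/T = const ⇒ T₂ = 1120 K, P₂ = 92.4 kPa.
W = 0 (no volume change).
ΔU = nCvΔT = 3.25×12.5×(1120−544) = 23300 J.
Q = ΔU = 23300 J.
Net over both steps: W = 25500 J, Q = 48900 J, ΔU = 23300 J.

48900 J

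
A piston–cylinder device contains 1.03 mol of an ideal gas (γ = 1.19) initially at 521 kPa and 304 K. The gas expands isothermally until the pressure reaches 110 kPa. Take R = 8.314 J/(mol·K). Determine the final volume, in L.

23.7 L

V₁ = nRT₁/P₁ = 1.03×8.314×304/521 = 5.00 L.
Isothermal: T stays 304 K; PV = const ⇒ V₂ = 23.7 L, P₂ = 110 kPa.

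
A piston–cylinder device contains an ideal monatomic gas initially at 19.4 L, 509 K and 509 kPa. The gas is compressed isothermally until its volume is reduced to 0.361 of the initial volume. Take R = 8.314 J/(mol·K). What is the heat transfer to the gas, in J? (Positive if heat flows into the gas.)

-10100 J

n = P₁V₁/(RT₁) = 509×19.4/(8.314×509) = 2.33 mol.
Isothermal: T stays 509 K; PV = const ⇒ V₂ = 7.00 L, P₂ = 1410 kPa.
ΔU = 0 (ideal gas, T constant).
W = nRT ln(V₂/V₁) = 2.33×8.314×509×ln(0.361) = -10100 J.
Q = ΔU + W = -10100 J.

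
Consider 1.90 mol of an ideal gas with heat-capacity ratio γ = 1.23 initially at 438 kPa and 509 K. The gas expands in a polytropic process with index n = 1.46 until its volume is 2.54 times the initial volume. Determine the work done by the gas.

V₁ = nRT₁/P₁ = 1.90×8.314×509/438 = 18.4 L.
Polytropic n=1.46: T₂ = T₁(V₁/V₂)^(n−1) = 509×(0.394)^0.46 = 332 K; P₂ = P₁(V₁/V₂)^n = 112 kPa.
W = (P₁V₁−P₂V₂)/(n−1) = (438×18.4−112×46.6)/0.46 = 6100 J.

6100 J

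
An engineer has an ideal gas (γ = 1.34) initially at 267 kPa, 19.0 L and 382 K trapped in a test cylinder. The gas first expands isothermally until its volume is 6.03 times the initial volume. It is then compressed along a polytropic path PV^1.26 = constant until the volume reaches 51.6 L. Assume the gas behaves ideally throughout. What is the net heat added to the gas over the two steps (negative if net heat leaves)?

n = P₁V₁/(RT₁) = 267×19.0/(8.314×382) = 1.60 mol.
Step 1 — Isothermal: T stays 382 K; PV = const ⇒ V₂ = 115 L, P₂ = 44.3 kPa.
ΔU = 0 (ideal gas, T constant).
W = nRT ln(V₂/V₁) = 1.60×8.314×382×ln(6.03) = 9110 J.
Q = ΔU + W = 9110 J.
State after step 1: P = 44.3 kPa, V = 115 L, T = 382 K.
Step 2 — Polytropic n=1.26: T₂ = T₁(V₁/V₂)^(n−1) = 382×(2.22)^0.26 = 470 K; P₂ = P₁(V₁/V₂)^n = 121 kPa.
W = (P₁V₁−P₂V₂)/(n−1) = (44.3×115−121×51.6)/0.26 = -4500 J.
ΔU = nCvΔT = 1.60×24.5×(470−382) = 3440 J.
Q = ΔU + W = -1060 J.
Net over both steps: W = 4620 J, Q = 8060 J, ΔU = 3440 J.

8060 J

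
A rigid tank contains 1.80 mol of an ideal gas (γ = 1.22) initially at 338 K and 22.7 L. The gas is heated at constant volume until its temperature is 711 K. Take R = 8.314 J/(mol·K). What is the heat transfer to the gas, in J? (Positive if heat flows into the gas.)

P₁ = nRT₁/V₁ = 1.80×8.314×338/22.7 = 223 kPa.
Isochoric: V stays 22.7 L; P/T = const ⇒ T₂ = 711 K, P₂ = 469 kPa.
W = 0 (no volume change).
ΔU = nCvΔT = 1.80×37.8×(711−338) = 25400 J.
Q = ΔU = 25400 J.

25400 J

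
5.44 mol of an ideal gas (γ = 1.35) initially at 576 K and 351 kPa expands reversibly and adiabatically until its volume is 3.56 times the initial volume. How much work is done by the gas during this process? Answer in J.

26700 J

V₁ = nRT₁/P₁ = 5.44×8.314×576/351 = 74.2 L.
Adiabatic: TV^(γ−1) = const ⇒ T₂ = 576×(0.281)^0.350 = 369 K; PV^γ = const ⇒ P₂ = 63.2 kPa.
ΔU = nCvΔT = 5.44×23.8×(369−576) = -26700 J.
Q = 0 for an adiabatic process, so W = −ΔU = 26700 J.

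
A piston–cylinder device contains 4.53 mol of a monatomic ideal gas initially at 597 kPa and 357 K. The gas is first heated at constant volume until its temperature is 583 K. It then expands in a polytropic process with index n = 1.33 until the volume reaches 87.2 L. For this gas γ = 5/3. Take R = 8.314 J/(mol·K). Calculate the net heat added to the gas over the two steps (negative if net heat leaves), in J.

24900 J

V₁ = nRT₁/P₁ = 4.53×8.314×357/597 = 22.5 L.
Step 1 — Isochoric: V stays 22.5 L; P/T = const ⇒ T₂ = 583 K, P₂ = 975 kPa.
W = 0 (no volume change).
ΔU = nCvΔT = 4.53×12.5×(583−357) = 12800 J.
Q = ΔU = 12800 J.
State after step 1: P = 975 kPa, V = 22.5 L, T = 583 K.
Step 2 — Polytropic n=1.33: T₂ = T₁(V₁/V₂)^(n−1) = 583×(0.258)^0.33 = 373 K; P₂ = P₁(V₁/V₂)^n = 161 kPa.
W = (P₁V₁−P₂V₂)/(n−1) = (975×22.5−161×87.2)/0.33 = 24000 J.
ΔU = nCvΔT = 4.53×12.5×(373−583) = -11900 J.
Q = ΔU + W = 12100 J.
Net over both steps: W = 24000 J, Q = 24900 J, ΔU = 901 J.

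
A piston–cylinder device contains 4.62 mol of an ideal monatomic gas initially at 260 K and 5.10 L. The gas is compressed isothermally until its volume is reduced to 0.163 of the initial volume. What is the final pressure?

P₁ = nRT₁/V₁ = 4.62×8.314×260/5.10 = 1960 kPa.
Isothermal: T stays 260 K; PV = const ⇒ V₂ = 0.831 L, P₂ = 12000 kPa.

12000 kPa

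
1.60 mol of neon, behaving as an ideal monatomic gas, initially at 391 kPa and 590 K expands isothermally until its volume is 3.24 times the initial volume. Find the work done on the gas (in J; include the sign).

V₁ = nRT₁/P₁ = 1.60×8.314×590/391 = 20.1 L.
Isothermal: T stays 590 K; PV = const ⇒ V₂ = 65.0 L, P₂ = 121 kPa.
W = nRT ln(V₂/V₁) = 1.60×8.314×590×ln(3.24) = 9230 J.
Work done on the gas = −W_by = -9230 J.

-9230 J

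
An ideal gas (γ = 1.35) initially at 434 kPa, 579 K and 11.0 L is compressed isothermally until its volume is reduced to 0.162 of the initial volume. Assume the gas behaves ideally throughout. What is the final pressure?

2680 kPa

Isothermal: T stays 579 K; PV = const ⇒ V₂ = 1.78 L, P₂ = 2680 kPa.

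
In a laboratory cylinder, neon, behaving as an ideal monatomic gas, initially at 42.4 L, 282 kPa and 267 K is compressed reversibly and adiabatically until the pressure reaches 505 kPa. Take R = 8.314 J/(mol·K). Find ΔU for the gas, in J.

4710 J

n = P₁V₁/(RT₁) = 282×42.4/(8.314×267) = 5.39 mol.
Adiabatic: T₂/T₁ = (P₂/P₁)^((γ−1)/γ) ⇒ T₂ = 267×(1.79)^0.400 = 337 K; V₂ = 29.9 L.
For an ideal gas ΔU = nCvΔT with Cv = (3/2)R = 12.5 J/(mol·K).
ΔU = 5.39×12.5×(337−267) = 4710 J.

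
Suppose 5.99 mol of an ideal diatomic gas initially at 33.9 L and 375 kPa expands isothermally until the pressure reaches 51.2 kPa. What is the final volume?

248 L

T₁ = P₁V₁/(nR) = 375×33.9/(5.99×8.314) = 255 K.
Isothermal: T stays 255 K; PV = const ⇒ V₂ = 248 L, P₂ = 51.2 kPa.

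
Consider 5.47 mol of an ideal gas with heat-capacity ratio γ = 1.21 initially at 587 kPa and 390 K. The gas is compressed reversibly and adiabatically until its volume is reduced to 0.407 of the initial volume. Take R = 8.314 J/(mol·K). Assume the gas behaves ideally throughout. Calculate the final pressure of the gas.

V₁ = nRT₁/P₁ = 5.47×8.314×390/587 = 30.2 L.
Adiabatic: TV^(γ−1) = const ⇒ T₂ = 390×(2.46)^0.210 = 471 K; PV^γ = const ⇒ P₂ = 1740 kPa.

1740 kPa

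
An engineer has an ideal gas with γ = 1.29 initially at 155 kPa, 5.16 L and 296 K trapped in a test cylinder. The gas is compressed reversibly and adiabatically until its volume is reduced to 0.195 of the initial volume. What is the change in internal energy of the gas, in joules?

n = P₁V₁/(RT₁) = 155×5.16/(8.314×296) = 0.325 mol.
Adiabatic: TV^(γ−1) = const ⇒ T₂ = 296×(5.13)^0.290 = 476 K; PV^γ = const ⇒ P₂ = 1280 kPa.
For an ideal gas ΔU = nCvΔT with Cv = R/(γ−1) = 28.7 J/(mol·K).
ΔU = 0.325×28.7×(476−296) = 1670 J.

1670 J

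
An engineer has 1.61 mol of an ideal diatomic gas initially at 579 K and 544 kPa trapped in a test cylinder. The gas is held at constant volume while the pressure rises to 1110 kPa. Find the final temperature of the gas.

V₁ = nRT₁/P₁ = 1.61×8.314×579/544 = 14.2 L.
Isochoric: V stays 14.2 L; P/T = const ⇒ T₂ = 1180 K, P₂ = 1110 kPa.

1180 K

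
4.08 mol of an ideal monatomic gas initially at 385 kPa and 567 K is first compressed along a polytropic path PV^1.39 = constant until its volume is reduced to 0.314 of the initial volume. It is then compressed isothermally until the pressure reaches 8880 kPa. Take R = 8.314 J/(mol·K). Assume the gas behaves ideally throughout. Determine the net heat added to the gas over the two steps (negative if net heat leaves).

-57900 J

V₁ = nRT₁/P₁ = 4.08×8.314×567/385 = 50.0 L.
Step 1 — Polytropic n=1.39: T₂ = T₁(V₁/V₂)^(n−1) = 567×(3.18)^0.39 = 891 K; P₂ = P₁(V₁/V₂)^n = 1930 kPa.
W = (P₁V₁−P₂V₂)/(n−1) = (385×50.0−1930×15.7)/0.39 = -28200 J.
ΔU = nCvΔT = 4.08×12.5×(891−567) = 16500 J.
Q = ΔU + W = -11700 J.
State after step 1: P = 1930 kPa, V = 15.7 L, T = 891 K.
Step 2 — Isothermal: T stays 891 K; PV = const ⇒ V₂ = 3.40 L, P₂ = 8880 kPa.
ΔU = 0 (ideal gas, T constant).
W = nRT ln(V₂/V₁) = 4.08×8.314×891×ln(0.217) = -46200 J.
Q = ΔU + W = -46200 J.
Net over both steps: W = -74300 J, Q = -57900 J, ΔU = 16500 J.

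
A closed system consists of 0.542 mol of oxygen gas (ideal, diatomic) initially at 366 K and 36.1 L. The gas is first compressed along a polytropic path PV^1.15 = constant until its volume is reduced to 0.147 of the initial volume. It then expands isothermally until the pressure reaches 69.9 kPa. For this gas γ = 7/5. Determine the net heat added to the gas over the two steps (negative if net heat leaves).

P₁ = nRT₁/V₁ = 0.542×8.314×366/36.1 = 45.7 kPa.
Step 1 — Polytropic n=1.15: T₂ = T₁(V₁/V₂)^(n−1) = 366×(6.80)^0.15 = 488 K; P₂ = P₁(V₁/V₂)^n = 414 kPa.
W = (P₁V₁−P₂V₂)/(n−1) = (45.7×36.1−414×5.31)/0.15 = -3660 J.
ΔU = nCvΔT = 0.542×20.8×(488−366) = 1370 J.
Q = ΔU + W = -2290 J.
State after step 1: P = 414 kPa, V = 5.31 L, T = 488 K.
Step 2 — Isothermal: T stays 488 K; PV = const ⇒ V₂ = 31.5 L, P₂ = 69.9 kPa.
ΔU = 0 (ideal gas, T constant).
W = nRT ln(V₂/V₁) = 0.542×8.314×488×ln(5.93) = 3910 J.
Q = ΔU + W = 3910 J.
Net over both steps: W = 249 J, Q = 1620 J, ΔU = 1370 J.

1620 J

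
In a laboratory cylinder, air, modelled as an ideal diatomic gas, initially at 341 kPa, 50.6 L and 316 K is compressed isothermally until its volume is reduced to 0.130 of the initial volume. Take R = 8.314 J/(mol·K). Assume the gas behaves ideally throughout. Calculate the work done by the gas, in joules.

n = P₁V₁/(RT₁) = 341×50.6/(8.314×316) = 6.57 mol.
Isothermal: T stays 316 K; PV = const ⇒ V₂ = 6.58 L, P₂ = 2620 kPa.
W = nRT ln(V₂/V₁) = 6.57×8.314×316×ln(0.130) = -35200 J.

-35200 J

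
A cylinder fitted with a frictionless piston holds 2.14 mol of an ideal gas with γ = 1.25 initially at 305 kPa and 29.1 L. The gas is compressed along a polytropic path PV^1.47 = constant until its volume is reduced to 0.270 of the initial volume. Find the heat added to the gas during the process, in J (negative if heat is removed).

14100 J

T₁ = P₁V₁/(nR) = 305×29.1/(2.14×8.314) = 499 K.
Polytropic n=1.47: T₂ = T₁(V₁/V₂)^(n−1) = 499×(3.70)^0.47 = 923 K; P₂ = P₁(V₁/V₂)^n = 2090 kPa.
W = (P₁V₁−P₂V₂)/(n−1) = (305×29.1−2090×7.86)/0.47 = -16100 J.
ΔU = nCvΔT = 2.14×33.3×(923−499) = 30200 J.
Q = ΔU + W = 14100 J.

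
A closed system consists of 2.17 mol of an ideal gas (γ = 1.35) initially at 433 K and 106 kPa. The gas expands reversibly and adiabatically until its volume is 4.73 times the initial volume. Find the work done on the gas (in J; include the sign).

V₁ = nRT₁/P₁ = 2.17×8.314×433/106 = 73.7 L.
Adiabatic: TV^(γ−1) = const ⇒ T₂ = 433×(0.211)^0.350 = 251 K; PV^γ = const ⇒ P₂ = 13.0 kPa.
ΔU = nCvΔT = 2.17×23.8×(251−433) = -9360 J.
Q = 0 for an adiabatic process, so W = −ΔU = 9360 J.
Work done on the gas = −W_by = -9360 J.

-9360 J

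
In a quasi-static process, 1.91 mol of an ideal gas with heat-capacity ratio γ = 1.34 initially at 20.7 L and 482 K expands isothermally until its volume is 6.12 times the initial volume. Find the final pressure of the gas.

P₁ = nRT₁/V₁ = 1.91×8.314×482/20.7 = 370 kPa.
Isothermal: T stays 482 K; PV = const ⇒ V₂ = 127 L, P₂ = 60.4 kPa.

60.4 kPa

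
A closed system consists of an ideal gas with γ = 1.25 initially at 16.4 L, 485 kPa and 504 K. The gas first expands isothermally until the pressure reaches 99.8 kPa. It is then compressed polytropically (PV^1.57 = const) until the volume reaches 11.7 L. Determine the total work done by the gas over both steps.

-15100 J

n = P₁V₁/(RT₁) = 485×16.4/(8.314×504) = 1.90 mol.
Step 1 — Isothermal: T stays 504 K; PV = const ⇒ V₂ = 79.7 L, P₂ = 99.8 kPa.
ΔU = 0 (ideal gas, T constant).
W = nRT ln(V₂/V₁) = 1.90×8.314×504×ln(4.86) = 12600 J.
Q = ΔU + W = 12600 J.
State after step 1: P = 99.8 kPa, V = 79.7 L, T = 504 K.
Step 2 — Polytropic n=1.57: T₂ = T₁(V₁/V₂)^(n−1) = 504×(6.81)^0.57 = 1500 K; P₂ = P₁(V₁/V₂)^n = 2030 kPa.
W = (P₁V₁−P₂V₂)/(n−1) = (99.8×79.7−2030×11.7)/0.57 = -27700 J.
ΔU = nCvΔT = 1.90×33.3×(1500−504) = 63200 J.
Q = ΔU + W = 35500 J.
Net over both steps: W = -15100 J, Q = 48000 J, ΔU = 63200 J.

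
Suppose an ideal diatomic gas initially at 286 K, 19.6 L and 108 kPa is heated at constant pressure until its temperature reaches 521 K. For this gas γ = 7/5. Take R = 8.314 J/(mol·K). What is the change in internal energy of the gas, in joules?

4350 J

n = P₁V₁/(RT₁) = 108×19.6/(8.314×286) = 0.890 mol.
Isobaric: P stays 108 kPa; V/T = const ⇒ T₂ = 521 K, V₂ = 35.7 L.
For an ideal gas ΔU = nCvΔT with Cv = (5/2)R = 20.8 J/(mol·K).
ΔU = 0.890×20.8×(521−286) = 4350 J.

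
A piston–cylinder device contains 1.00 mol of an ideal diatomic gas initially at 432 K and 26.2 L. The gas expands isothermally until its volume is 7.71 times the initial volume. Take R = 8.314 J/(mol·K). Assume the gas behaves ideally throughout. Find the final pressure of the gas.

P₁ = nRT₁/V₁ = 1.00×8.314×432/26.2 = 137 kPa.
Isothermal: T stays 432 K; PV = const ⇒ V₂ = 202 L, P₂ = 17.8 kPa.

17.8 kPa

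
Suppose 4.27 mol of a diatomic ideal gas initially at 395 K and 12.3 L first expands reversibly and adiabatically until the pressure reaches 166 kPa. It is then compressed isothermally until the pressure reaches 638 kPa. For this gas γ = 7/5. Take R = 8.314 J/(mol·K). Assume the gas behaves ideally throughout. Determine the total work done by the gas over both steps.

3950 J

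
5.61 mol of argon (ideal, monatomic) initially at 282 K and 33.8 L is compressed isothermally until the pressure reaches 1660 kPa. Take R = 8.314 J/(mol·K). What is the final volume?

P₁ = nRT₁/V₁ = 5.61×8.314×282/33.8 = 389 kPa.
Isothermal: T stays 282 K; PV = const ⇒ V₂ = 7.92 L, P₂ = 1660 kPa.

7.92 L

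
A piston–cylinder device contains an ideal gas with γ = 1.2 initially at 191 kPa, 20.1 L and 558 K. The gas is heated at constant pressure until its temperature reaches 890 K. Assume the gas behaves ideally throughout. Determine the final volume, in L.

32.1 L

Isobaric: P stays 191 kPa; V/T = const ⇒ T₂ = 890 K, V₂ = 32.1 L.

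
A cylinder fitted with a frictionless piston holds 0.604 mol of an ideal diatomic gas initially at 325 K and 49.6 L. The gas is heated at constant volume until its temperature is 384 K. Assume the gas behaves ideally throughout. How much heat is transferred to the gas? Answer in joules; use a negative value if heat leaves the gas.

P₁ = nRT₁/V₁ = 0.604×8.314×325/49.6 = 32.9 kPa.
Isochoric: V stays 49.6 L; P/T = const ⇒ T₂ = 384 K, P₂ = 38.9 kPa.
W = 0 (no volume change).
ΔU = nCvΔT = 0.604×20.8×(384−325) = 741 J.
Q = ΔU = 741 J.

741 J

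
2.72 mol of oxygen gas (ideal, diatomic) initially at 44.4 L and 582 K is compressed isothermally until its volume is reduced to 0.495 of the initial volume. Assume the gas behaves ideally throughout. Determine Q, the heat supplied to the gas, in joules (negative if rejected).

P₁ = nRT₁/V₁ = 2.72×8.314×582/44.4 = 296 kPa.
Isothermal: T stays 582 K; PV = const ⇒ V₂ = 22.0 L, P₂ = 599 kPa.
ΔU = 0 (ideal gas, T constant).
W = nRT ln(V₂/V₁) = 2.72×8.314×582×ln(0.495) = -9260 J.
Q = ΔU + W = -9260 J.

-9260 J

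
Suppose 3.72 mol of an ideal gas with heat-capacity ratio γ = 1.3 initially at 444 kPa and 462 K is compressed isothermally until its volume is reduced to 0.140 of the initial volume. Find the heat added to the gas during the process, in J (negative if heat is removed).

-28100 J

V₁ = nRT₁/P₁ = 3.72×8.314×462/444 = 32.2 L.
Isothermal: T stays 462 K; PV = const ⇒ V₂ = 4.51 L, P₂ = 3170 kPa.
ΔU = 0 (ideal gas, T constant).
W = nRT ln(V₂/V₁) = 3.72×8.314×462×ln(0.140) = -28100 J.
Q = ΔU + W = -28100 J.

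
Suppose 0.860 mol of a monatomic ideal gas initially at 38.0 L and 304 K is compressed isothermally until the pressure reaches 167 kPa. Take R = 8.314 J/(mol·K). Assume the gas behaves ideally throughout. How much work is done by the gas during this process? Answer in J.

P₁ = nRT₁/V₁ = 0.860×8.314×304/38.0 = 57.2 kPa.
Isothermal: T stays 304 K; PV = const ⇒ V₂ = 13.0 L, P₂ = 167 kPa.
W = nRT ln(V₂/V₁) = 0.860×8.314×304×ln(0.343) = -2330 J.

-2330 J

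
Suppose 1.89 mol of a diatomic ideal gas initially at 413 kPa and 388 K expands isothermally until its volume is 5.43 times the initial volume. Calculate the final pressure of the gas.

V₁ = nRT₁/P₁ = 1.89×8.314×388/413 = 14.8 L.
Isothermal: T stays 388 K; PV = const ⇒ V₂ = 80.2 L, P₂ = 76.1 kPa.

76.1 kPa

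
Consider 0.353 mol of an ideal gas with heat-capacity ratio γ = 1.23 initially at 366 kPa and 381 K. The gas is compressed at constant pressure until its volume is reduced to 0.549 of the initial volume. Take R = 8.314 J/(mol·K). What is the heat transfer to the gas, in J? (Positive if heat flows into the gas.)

-2700 J

V₁ = nRT₁/P₁ = 0.353×8.314×381/366 = 3.06 L.
Isobaric: P stays 366 kPa; V/T = const ⇒ T₂ = 209 K, V₂ = 1.68 L.
W = PΔV = 366×(1.68−3.06) kPa·L = -504 J.
ΔU = nCvΔT = 0.353×36.1×(209−381) = -2190 J.
Q = ΔU + W = nCpΔT = -2700 J.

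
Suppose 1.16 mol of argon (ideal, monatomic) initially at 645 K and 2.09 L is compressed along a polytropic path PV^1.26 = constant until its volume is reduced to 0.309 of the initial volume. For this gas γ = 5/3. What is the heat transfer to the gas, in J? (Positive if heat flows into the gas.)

-5210 J

P₁ = nRT₁/V₁ = 1.16×8.314×645/2.09 = 2980 kPa.
Polytropic n=1.26: T₂ = T₁(V₁/V₂)^(n−1) = 645×(3.24)^0.26 = 875 K; P₂ = P₁(V₁/V₂)^n = 13100 kPa.
W = (P₁V₁−P₂V₂)/(n−1) = (2980×2.09−13100×0.646)/0.26 = -8540 J.
ΔU = nCvΔT = 1.16×12.5×(875−645) = 3330 J.
Q = ΔU + W = -5210 J.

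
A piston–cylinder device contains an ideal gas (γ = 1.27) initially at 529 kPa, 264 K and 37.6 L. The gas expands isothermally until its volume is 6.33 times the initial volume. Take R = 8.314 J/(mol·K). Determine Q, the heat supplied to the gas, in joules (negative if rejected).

n = P₁V₁/(RT₁) = 529×37.6/(8.314×264) = 9.06 mol.
Isothermal: T stays 264 K; PV = const ⇒ V₂ = 238 L, P₂ = 83.6 kPa.
ΔU = 0 (ideal gas, T constant).
W = nRT ln(V₂/V₁) = 9.06×8.314×264×ln(6.33) = 36700 J.
Q = ΔU + W = 36700 J.

36700 J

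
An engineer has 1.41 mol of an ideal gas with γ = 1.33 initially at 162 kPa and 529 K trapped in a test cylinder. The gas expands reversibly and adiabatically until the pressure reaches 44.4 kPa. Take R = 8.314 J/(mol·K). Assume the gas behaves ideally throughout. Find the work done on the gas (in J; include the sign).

-5160 J

V₁ = nRT₁/P₁ = 1.41×8.314×529/162 = 38.3 L.
Adiabatic: T₂/T₁ = (P₂/P₁)^((γ−1)/γ) ⇒ T₂ = 529×(0.274)^0.248 = 384 K; V₂ = 101 L.
ΔU = nCvΔT = 1.41×25.2×(384−529) = -5160 J.
Q = 0 for an adiabatic process, so W = −ΔU = 5160 J.
Work done on the gas = −W_by = -5160 J.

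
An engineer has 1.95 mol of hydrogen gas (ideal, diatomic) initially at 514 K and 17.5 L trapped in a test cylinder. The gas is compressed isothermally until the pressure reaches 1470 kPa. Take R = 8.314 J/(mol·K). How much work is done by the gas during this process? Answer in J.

-9390 J

P₁ = nRT₁/V₁ = 1.95×8.314×514/17.5 = 476 kPa.
Isothermal: T stays 514 K; PV = const ⇒ V₂ = 5.67 L, P₂ = 1470 kPa.
W = nRT ln(V₂/V₁) = 1.95×8.314×514×ln(0.324) = -9390 J.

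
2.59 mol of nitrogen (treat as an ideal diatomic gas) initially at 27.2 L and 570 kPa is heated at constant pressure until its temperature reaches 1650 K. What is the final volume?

T₁ = P₁V₁/(nR) = 570×27.2/(2.59×8.314) = 720 K.
Isobaric: P stays 570 kPa; V/T = const ⇒ T₂ = 1650 K, V₂ = 62.3 L.

62.3 L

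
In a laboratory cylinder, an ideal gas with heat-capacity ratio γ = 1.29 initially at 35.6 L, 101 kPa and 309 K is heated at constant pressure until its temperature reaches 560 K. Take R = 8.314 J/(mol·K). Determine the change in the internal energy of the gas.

n = P₁V₁/(RT₁) = 101×35.6/(8.314×309) = 1.40 mol.
Isobaric: P stays 101 kPa; V/T = const ⇒ T₂ = 560 K, V₂ = 64.5 L.
For an ideal gas ΔU = nCvΔT with Cv = R/(γ−1) = 28.7 J/(mol·K).
ΔU = 1.40×28.7×(560−309) = 10100 J.

10100 J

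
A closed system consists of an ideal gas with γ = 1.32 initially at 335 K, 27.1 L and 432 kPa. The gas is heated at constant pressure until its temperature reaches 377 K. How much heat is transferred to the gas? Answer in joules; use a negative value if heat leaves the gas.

6050 J

n = P₁V₁/(RT₁) = 432×27.1/(8.314×335) = 4.20 mol.
Isobaric: P stays 432 kPa; V/T = const ⇒ T₂ = 377 K, V₂ = 30.5 L.
W = PΔV = 432×(30.5−27.1) kPa·L = 1470 J.
ΔU = nCvΔT = 4.20×26.0×(377−335) = 4590 J.
Q = ΔU + W = nCpΔT = 6050 J.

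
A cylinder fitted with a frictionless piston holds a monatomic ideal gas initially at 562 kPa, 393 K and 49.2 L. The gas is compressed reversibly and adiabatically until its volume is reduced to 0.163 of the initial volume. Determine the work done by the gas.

n = P₁V₁/(RT₁) = 562×49.2/(8.314×393) = 8.46 mol.
Adiabatic: TV^(γ−1) = const ⇒ T₂ = 393×(6.13)^0.667 = 1320 K; PV^γ = const ⇒ P₂ = 11600 kPa.
ΔU = nCvΔT = 8.46×12.5×(1320−393) = 97500 J.
Q = 0 for an adiabatic process, so W = −ΔU = -97500 J.

-97500 J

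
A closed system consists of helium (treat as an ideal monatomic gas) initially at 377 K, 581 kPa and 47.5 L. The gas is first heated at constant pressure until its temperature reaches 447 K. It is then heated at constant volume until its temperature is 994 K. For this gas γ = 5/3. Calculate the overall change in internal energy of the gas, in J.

67700 J

n = P₁V₁/(RT₁) = 581×47.5/(8.314×377) = 8.80 mol.
Step 1 — Isobaric: P stays 581 kPa; V/T = const ⇒ T₂ = 447 K, V₂ = 56.3 L.
W = PΔV = 581×(56.3−47.5) kPa·L = 5120 J.
ΔU = nCvΔT = 8.80×12.5×(447−377) = 7690 J.
Q = ΔU + W = nCpΔT = 12800 J.
State after step 1: P = 581 kPa, V = 56.3 L, T = 447 K.
Step 2 — Isochoric: V stays 56.3 L; P/T = const ⇒ T₂ = 994 K, P₂ = 1290 kPa.
W = 0 (no volume change).
ΔU = nCvΔT = 8.80×12.5×(994−447) = 60100 J.
Q = ΔU = 60100 J.
Net over both steps: W = 5120 J, Q = 72900 J, ΔU = 67700 J.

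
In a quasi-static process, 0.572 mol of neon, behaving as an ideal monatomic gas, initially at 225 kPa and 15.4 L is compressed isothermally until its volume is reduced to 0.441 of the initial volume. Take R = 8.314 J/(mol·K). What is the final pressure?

510 kPa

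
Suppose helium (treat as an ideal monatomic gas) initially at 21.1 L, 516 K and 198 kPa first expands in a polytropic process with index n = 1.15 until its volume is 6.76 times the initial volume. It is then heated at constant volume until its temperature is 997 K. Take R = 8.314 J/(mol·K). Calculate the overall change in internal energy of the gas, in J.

5840 J

n = P₁V₁/(RT₁) = 198×21.1/(8.314×516) = 0.974 mol.
Step 1 — Polytropic n=1.15: T₂ = T₁(V₁/V₂)^(n−1) = 516×(0.148)^0.15 = 387 K; P₂ = P₁(V₁/V₂)^n = 22.0 kPa.
W = (P₁V₁−P₂V₂)/(n−1) = (198×21.1−22.0×143)/0.15 = 6940 J.
ΔU = nCvΔT = 0.974×12.5×(387−516) = -1560 J.
Q = ΔU + W = 5380 J.
State after step 1: P = 22.0 kPa, V = 143 L, T = 387 K.
Step 2 — Isochoric: V stays 143 L; P/T = const ⇒ T₂ = 997 K, P₂ = 56.6 kPa.
W = 0 (no volume change).
ΔU = nCvΔT = 0.974×12.5×(997−387) = 7400 J.
Q = ΔU = 7400 J.
Net over both steps: W = 6940 J, Q = 12800 J, ΔU = 5840 J.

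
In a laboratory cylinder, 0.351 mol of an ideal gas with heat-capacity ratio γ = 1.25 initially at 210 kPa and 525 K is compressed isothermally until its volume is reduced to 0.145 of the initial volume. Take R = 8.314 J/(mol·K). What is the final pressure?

1450 kPa

V₁ = nRT₁/P₁ = 0.351×8.314×525/210 = 7.30 L.
Isothermal: T stays 525 K; PV = const ⇒ V₂ = 1.06 L, P₂ = 1450 kPa.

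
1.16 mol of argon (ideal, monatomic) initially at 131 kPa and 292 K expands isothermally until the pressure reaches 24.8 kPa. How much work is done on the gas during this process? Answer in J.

-4690 J

V₁ = nRT₁/P₁ = 1.16×8.314×292/131 = 21.5 L.
Isothermal: T stays 292 K; PV = const ⇒ V₂ = 114 L, P₂ = 24.8 kPa.
W = nRT ln(V₂/V₁) = 1.16×8.314×292×ln(5.28) = 4690 J.
Work done on the gas = −W_by = -4690 J.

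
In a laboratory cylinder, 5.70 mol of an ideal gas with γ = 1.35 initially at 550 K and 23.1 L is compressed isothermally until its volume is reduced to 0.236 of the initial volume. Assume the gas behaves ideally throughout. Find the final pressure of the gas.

P₁ = nRT₁/V₁ = 5.70×8.314×550/23.1 = 1130 kPa.
Isothermal: T stays 550 K; PV = const ⇒ V₂ = 5.45 L, P₂ = 4780 kPa.

4780 kPa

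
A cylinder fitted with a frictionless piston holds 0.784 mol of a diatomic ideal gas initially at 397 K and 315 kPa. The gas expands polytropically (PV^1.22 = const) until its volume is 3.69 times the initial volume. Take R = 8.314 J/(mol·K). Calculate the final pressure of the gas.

V₁ = nRT₁/P₁ = 0.784×8.314×397/315 = 8.21 L.
Polytropic n=1.22: T₂ = T₁(V₁/V₂)^(n−1) = 397×(0.271)^0.22 = 298 K; P₂ = P₁(V₁/V₂)^n = 64.1 kPa.

64.1 kPa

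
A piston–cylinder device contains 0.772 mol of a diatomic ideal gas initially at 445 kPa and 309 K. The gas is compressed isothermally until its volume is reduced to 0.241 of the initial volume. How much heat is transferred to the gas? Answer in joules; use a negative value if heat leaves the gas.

-2820 J

V₁ = nRT₁/P₁ = 0.772×8.314×309/445 = 4.46 L.
Isothermal: T stays 309 K; PV = const ⇒ V₂ = 1.07 L, P₂ = 1850 kPa.
ΔU = 0 (ideal gas, T constant).
W = nRT ln(V₂/V₁) = 0.772×8.314×309×ln(0.241) = -2820 J.
Q = ΔU + W = -2820 J.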